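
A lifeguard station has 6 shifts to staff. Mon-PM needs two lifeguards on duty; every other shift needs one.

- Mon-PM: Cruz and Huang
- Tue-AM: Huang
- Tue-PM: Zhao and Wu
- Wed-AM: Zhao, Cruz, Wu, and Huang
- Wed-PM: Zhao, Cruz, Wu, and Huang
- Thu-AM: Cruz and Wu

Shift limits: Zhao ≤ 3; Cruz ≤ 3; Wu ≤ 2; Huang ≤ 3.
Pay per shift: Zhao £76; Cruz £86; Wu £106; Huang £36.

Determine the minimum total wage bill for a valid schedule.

Mon-PM can only be covered by Cruz and Huang, so that assignment is forced.
Tue-AM can only be covered by Huang, so that assignment is forced.
Picking the cheapest available lifeguard for each shift independently would cost £392, but that ignores the shift limits.
An optimal schedule: Mon-PM→Huang+Cruz, Tue-AM→Huang, Tue-PM→Zhao, Wed-AM→Huang, Wed-PM→Zhao, Thu-AM→Cruz.
Total: 36 + 86 + 36 + 76 + 36 + 76 + 86 = £432.

£432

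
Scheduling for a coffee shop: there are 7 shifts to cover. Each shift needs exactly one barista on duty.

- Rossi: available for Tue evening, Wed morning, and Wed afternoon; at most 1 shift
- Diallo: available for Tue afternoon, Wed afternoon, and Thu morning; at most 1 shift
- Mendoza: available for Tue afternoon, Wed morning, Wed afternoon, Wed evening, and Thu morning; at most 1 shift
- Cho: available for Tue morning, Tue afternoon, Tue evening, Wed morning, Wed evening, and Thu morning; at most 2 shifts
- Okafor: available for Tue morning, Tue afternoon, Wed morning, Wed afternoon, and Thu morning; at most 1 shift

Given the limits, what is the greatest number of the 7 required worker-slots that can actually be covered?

6

Total capacity across all baristas is 1+1+1+2+1 = 6, and 7 slots are needed, so at most 6 can be filled.
An assignment achieving 6: Tue morning→Cho, Tue afternoon→Diallo, Tue evening→Rossi, Wed morning→Cho, Wed afternoon→Okafor, Wed evening→Mendoza.
Loads: Rossi 1/1, Diallo 1/1, Mendoza 1/1, Cho 2/2, Okafor 1/1.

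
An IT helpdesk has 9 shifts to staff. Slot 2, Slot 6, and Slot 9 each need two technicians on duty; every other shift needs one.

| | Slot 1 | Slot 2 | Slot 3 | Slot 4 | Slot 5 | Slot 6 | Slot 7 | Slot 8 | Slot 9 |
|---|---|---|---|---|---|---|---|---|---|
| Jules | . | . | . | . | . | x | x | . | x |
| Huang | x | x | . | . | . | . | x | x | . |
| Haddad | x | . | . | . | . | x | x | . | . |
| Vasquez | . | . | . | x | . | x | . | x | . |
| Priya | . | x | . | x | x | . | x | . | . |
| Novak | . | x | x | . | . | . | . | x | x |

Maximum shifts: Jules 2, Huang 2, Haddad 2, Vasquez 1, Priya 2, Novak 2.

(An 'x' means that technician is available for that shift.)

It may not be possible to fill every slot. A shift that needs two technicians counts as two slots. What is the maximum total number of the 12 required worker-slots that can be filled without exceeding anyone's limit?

11

Total capacity across all technicians is 2+2+2+1+2+2 = 11, and 12 slots are needed, so at most 11 can be filled.
An assignment achieving 11: Slot 1→Huang, Slot 2→Huang+Priya, Slot 3→Novak, Slot 4→Vasquez, Slot 5→Priya, Slot 6→Jules+Haddad, Slot 7→Haddad, Slot 9→Jules+Novak.
Loads: Jules 2/2, Huang 2/2, Haddad 2/2, Vasquez 1/1, Priya 2/2, Novak 2/2.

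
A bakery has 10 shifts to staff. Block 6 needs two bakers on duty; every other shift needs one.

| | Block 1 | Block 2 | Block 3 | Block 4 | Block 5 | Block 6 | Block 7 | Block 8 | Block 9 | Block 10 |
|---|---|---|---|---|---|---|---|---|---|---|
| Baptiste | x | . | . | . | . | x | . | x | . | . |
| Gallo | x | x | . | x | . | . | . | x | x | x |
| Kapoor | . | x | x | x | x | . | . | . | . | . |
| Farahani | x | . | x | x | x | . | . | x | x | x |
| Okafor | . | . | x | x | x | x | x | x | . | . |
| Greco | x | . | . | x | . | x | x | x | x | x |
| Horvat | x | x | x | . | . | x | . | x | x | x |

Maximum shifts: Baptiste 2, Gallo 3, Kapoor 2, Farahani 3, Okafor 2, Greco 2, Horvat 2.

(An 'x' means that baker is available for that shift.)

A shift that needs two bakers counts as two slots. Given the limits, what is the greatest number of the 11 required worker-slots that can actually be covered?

Total capacity across all bakers is 2+3+2+3+2+2+2 = 16, and 11 slots are needed, so at most 11 can be filled.
An assignment achieving 11: Block 1→Baptiste, Block 2→Gallo, Block 3→Kapoor, Block 4→Farahani, Block 5→Kapoor, Block 6→Baptiste+Okafor, Block 7→Okafor, Block 8→Farahani, Block 9→Gallo, Block 10→Gallo.
Loads: Baptiste 2/2, Gallo 3/3, Kapoor 2/2, Farahani 2/3, Okafor 2/2, Greco 0/2, Horvat 0/2.

11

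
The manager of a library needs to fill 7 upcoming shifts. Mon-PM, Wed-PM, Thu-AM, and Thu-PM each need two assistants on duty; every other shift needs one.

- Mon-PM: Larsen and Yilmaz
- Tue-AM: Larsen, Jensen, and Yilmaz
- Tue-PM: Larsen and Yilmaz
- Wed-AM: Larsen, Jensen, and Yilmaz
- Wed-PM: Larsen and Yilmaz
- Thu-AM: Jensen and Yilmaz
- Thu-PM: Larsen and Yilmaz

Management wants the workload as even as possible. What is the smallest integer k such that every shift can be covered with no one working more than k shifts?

With 3 assistants and 11 worker-slots to fill, someone must work at least ⌈11/3⌉ = 4 shifts, so k ≥ 4.
k = 4 works: Mon-PM→Larsen+Yilmaz, Tue-AM→Jensen, Tue-PM→Larsen, Wed-AM→Jensen, Wed-PM→Larsen+Yilmaz, Thu-AM→Jensen+Yilmaz, Thu-PM→Larsen+Yilmaz.
Loads: Larsen 4, Jensen 3, Yilmaz 4 — all ≤ 4.

4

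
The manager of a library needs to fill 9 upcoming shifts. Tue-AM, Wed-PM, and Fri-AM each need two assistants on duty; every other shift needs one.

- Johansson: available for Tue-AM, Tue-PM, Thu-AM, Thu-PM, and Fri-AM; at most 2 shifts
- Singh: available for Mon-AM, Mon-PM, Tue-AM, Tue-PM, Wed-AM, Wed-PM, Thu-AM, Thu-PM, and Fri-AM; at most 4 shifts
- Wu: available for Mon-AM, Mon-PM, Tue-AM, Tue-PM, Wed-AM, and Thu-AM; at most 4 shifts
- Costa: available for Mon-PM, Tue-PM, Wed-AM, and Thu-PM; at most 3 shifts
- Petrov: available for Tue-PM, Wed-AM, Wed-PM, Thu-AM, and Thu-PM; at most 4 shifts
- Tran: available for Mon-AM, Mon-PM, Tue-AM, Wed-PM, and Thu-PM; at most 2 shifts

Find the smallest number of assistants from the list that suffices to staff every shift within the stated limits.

12 slots to fill and no one can take more than 4, so at least ⌈12/4⌉ = 3 assistants are needed.
No set of 3 assistants can cover every shift (each such set leaves at least one shift with no one available or exceeds a cap).
Johansson, Singh, Wu, and Petrov alone can cover everything: Mon-AM→Singh, Mon-PM→Singh, Tue-AM→Johansson+Wu, Tue-PM→Wu, Wed-AM→Wu, Wed-PM→Singh+Petrov, Thu-AM→Wu, Thu-PM→Petrov, Fri-AM→Johansson+Singh.

4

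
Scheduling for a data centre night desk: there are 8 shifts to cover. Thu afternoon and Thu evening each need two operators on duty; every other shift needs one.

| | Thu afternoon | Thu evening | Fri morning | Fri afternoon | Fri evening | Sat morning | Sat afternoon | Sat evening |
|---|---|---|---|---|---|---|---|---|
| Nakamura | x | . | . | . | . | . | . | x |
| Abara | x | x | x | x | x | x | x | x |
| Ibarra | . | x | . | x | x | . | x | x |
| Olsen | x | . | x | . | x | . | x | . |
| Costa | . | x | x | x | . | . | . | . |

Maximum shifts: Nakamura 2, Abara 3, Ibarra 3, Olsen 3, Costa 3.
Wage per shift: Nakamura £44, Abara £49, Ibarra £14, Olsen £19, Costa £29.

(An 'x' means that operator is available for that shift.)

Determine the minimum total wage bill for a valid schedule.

£250

Sat morning can only be covered by Abara, so that assignment is forced.
Picking the cheapest available operator for each shift independently would cost £230, but that ignores the shift limits.
An optimal schedule: Thu afternoon→Olsen+Nakamura, Thu evening→Ibarra+Costa, Fri morning→Olsen, Fri afternoon→Costa, Fri evening→Ibarra, Sat morning→Abara, Sat afternoon→Olsen, Sat evening→Ibarra.
Total: 19 + 44 + 14 + 29 + 19 + 29 + 14 + 49 + 19 + 14 = £250.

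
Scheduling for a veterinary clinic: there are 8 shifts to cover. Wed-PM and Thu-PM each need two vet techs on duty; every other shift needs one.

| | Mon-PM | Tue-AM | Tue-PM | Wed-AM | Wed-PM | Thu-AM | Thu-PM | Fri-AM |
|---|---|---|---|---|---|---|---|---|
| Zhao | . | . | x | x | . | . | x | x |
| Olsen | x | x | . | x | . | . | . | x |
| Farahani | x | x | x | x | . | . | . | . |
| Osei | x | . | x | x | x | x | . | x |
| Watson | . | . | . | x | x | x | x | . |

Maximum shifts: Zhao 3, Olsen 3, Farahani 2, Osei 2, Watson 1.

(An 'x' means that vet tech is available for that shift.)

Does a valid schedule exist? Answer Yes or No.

Total capacity is 11 and 10 slots are needed, so capacity alone doesn't rule it out.
Shifts {Wed-PM, Thu-PM} need 4 worker-slots in total, but the vet techs available for any of those shifts (Zhao, Osei, and Watson) can supply at most 3 among them. So no valid schedule exists.

No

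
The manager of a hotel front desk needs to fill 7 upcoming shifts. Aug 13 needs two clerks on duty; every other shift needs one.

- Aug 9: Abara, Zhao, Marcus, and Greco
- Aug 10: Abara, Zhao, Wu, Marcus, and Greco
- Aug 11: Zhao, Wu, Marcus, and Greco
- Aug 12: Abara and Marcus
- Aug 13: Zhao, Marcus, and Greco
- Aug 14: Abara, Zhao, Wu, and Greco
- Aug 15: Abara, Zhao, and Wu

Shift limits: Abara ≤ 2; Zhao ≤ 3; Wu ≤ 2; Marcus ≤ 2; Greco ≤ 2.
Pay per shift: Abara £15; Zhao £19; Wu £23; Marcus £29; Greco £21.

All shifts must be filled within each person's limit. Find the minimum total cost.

Picking the cheapest available clerk for each shift independently would cost £134, but that ignores the shift limits.
An optimal schedule: Aug 9→Zhao, Aug 10→Wu, Aug 11→Zhao, Aug 12→Abara, Aug 13→Zhao+Greco, Aug 14→Greco, Aug 15→Abara.
Total: 19 + 23 + 19 + 15 + 19 + 21 + 21 + 15 = £152.

£152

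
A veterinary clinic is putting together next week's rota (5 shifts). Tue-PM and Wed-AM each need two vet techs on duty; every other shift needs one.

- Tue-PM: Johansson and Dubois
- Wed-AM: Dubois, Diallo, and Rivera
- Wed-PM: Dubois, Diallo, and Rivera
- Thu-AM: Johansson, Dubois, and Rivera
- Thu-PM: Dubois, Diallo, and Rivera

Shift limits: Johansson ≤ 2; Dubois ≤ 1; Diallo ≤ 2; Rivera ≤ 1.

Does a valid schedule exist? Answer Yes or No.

No

Shifts {Tue-PM, Wed-AM, Wed-PM, Thu-PM} need 6 worker-slots in total, but the vet techs available for any of those shifts (Johansson, Dubois, Diallo, and Rivera) can supply at most 5 among them. So no valid schedule exists.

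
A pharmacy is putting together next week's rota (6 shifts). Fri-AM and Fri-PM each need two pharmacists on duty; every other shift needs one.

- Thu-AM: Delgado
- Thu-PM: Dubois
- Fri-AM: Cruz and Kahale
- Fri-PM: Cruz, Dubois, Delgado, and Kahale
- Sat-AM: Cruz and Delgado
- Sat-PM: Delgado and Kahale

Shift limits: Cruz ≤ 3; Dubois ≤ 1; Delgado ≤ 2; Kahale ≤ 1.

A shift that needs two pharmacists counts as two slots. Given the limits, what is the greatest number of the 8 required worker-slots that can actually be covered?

7

Total capacity across all pharmacists is 3+1+2+1 = 7, and 8 slots are needed, so at most 7 can be filled.
An assignment achieving 7: Thu-AM→Delgado, Thu-PM→Dubois, Fri-AM→Cruz+Kahale, Fri-PM→Cruz, Sat-AM→Cruz, Sat-PM→Delgado.
Loads: Cruz 3/3, Dubois 1/1, Delgado 2/2, Kahale 1/1.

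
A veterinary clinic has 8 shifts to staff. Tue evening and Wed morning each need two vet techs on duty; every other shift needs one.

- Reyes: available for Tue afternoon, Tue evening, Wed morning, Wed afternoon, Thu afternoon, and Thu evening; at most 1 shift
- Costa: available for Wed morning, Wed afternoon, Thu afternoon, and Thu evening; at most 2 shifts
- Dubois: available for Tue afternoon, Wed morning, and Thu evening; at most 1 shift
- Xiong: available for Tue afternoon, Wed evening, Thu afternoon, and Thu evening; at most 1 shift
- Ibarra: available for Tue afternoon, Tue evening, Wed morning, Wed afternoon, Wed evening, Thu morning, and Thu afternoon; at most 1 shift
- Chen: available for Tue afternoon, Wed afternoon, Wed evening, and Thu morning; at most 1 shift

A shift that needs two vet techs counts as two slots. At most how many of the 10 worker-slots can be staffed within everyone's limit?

7

Total capacity across all vet techs is 1+2+1+1+1+1 = 7, and 10 slots are needed, so at most 7 can be filled.
An assignment achieving 7: Tue evening→Reyes+Ibarra, Wed morning→Costa+Dubois, Wed afternoon→Costa, Wed evening→Xiong, Thu morning→Chen.
Loads: Reyes 1/1, Costa 2/2, Dubois 1/1, Xiong 1/1, Ibarra 1/1, Chen 1/1.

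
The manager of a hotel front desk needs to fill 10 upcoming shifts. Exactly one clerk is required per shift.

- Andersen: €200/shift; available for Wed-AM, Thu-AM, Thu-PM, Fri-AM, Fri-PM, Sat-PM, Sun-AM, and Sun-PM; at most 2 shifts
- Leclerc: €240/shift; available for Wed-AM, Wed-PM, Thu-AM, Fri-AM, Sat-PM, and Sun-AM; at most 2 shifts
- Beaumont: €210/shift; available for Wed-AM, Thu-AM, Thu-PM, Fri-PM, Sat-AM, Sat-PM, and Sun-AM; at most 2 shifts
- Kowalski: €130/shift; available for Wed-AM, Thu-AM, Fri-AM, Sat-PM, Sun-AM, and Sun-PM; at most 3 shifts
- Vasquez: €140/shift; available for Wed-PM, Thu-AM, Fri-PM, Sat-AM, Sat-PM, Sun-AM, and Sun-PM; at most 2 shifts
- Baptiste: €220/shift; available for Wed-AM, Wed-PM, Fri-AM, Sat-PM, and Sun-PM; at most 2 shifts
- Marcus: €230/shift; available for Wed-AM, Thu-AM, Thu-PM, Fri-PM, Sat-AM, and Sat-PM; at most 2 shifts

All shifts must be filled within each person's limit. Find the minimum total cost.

Picking the cheapest available clerk for each shift independently would cost €1400, but that ignores the shift limits.
An optimal schedule: Wed-AM→Beaumont, Wed-PM→Vasquez, Thu-AM→Beaumont, Thu-PM→Andersen, Fri-AM→Kowalski, Fri-PM→Andersen, Sat-AM→Vasquez, Sat-PM→Baptiste, Sun-AM→Kowalski, Sun-PM→Kowalski.
Total: 210 + 140 + 210 + 200 + 130 + 200 + 140 + 220 + 130 + 130 = €1710.

€1710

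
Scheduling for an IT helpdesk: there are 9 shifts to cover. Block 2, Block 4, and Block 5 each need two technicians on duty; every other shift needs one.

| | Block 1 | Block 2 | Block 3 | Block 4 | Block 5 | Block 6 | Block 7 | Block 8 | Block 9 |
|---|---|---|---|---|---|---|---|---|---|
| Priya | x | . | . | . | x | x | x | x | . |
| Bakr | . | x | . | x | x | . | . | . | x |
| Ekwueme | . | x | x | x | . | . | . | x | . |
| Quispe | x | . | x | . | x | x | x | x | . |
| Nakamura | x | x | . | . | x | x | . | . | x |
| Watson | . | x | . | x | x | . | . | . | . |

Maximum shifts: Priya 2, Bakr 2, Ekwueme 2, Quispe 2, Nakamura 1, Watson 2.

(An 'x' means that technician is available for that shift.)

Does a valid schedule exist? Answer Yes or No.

No

Total capacity is 2+2+2+2+1+2 = 11 but 12 worker-slots are needed — infeasible.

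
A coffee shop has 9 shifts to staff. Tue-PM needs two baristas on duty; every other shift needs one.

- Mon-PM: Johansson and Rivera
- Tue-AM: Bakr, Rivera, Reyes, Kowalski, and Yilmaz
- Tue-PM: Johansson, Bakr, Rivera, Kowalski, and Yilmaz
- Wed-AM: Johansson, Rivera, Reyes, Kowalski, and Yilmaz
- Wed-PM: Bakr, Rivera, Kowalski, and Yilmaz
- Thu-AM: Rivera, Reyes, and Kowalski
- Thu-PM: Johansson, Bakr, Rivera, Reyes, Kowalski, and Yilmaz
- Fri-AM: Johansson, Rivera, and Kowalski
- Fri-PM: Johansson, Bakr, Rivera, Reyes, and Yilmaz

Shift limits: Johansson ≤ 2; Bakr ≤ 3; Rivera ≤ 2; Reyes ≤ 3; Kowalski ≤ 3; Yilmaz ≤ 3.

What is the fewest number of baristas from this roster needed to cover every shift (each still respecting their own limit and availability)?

4

10 slots to fill and no one can take more than 3, so at least ⌈10/3⌉ = 4 baristas are needed.
Johansson, Bakr, Rivera, and Reyes alone can cover everything: Mon-PM→Johansson, Tue-AM→Bakr, Tue-PM→Bakr+Rivera, Wed-AM→Reyes, Wed-PM→Bakr, Thu-AM→Rivera, Thu-PM→Reyes, Fri-AM→Johansson, Fri-PM→Reyes.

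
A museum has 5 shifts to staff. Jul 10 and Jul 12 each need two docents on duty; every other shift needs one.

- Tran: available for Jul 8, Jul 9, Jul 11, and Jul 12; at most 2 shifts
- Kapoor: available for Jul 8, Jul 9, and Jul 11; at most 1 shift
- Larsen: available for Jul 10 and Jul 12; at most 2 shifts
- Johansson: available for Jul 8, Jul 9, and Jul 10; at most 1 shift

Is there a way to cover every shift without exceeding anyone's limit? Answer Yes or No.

No

Shifts {Jul 8, Jul 9, Jul 10, Jul 11, Jul 12} need 7 worker-slots in total, but the docents available for any of those shifts (Tran, Kapoor, Larsen, and Johansson) can supply at most 6 among them. So no valid schedule exists.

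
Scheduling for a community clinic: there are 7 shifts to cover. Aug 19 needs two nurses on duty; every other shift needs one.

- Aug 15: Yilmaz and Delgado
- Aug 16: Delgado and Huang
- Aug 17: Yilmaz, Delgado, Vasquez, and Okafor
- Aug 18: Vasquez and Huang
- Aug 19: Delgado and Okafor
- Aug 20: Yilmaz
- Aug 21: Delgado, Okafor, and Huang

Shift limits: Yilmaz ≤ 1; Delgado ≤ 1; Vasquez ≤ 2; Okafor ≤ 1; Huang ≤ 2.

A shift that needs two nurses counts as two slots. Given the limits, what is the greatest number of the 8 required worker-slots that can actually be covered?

Total capacity across all nurses is 1+1+2+1+2 = 7, and 8 slots are needed, so at most 7 can be filled.
An assignment achieving 7: Aug 15→Delgado, Aug 16→Huang, Aug 17→Vasquez, Aug 18→Vasquez, Aug 19→Okafor, Aug 20→Yilmaz, Aug 21→Huang.
Loads: Yilmaz 1/1, Delgado 1/1, Vasquez 2/2, Okafor 1/1, Huang 2/2.

7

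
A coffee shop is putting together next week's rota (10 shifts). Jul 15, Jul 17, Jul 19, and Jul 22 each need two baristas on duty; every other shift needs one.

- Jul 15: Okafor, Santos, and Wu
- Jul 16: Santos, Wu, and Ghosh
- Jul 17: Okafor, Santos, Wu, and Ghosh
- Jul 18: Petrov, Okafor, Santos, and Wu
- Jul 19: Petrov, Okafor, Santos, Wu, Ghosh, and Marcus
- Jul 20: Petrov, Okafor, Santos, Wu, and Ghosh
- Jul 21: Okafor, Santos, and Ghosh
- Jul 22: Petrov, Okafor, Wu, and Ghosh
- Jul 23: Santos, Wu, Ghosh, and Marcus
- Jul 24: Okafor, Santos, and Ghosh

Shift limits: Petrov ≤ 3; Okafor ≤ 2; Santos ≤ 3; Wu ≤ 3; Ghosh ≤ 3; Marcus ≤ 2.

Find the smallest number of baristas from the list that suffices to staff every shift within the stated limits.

5

14 slots to fill and no one can take more than 3, so at least ⌈14/3⌉ = 5 baristas are needed.
Petrov, Okafor, Santos, Wu, and Ghosh alone can cover everything: Jul 15→Okafor+Santos, Jul 16→Santos, Jul 17→Wu+Ghosh, Jul 18→Petrov, Jul 19→Wu+Ghosh, Jul 20→Petrov, Jul 21→Okafor, Jul 22→Petrov+Wu, Jul 23→Santos, Jul 24→Ghosh.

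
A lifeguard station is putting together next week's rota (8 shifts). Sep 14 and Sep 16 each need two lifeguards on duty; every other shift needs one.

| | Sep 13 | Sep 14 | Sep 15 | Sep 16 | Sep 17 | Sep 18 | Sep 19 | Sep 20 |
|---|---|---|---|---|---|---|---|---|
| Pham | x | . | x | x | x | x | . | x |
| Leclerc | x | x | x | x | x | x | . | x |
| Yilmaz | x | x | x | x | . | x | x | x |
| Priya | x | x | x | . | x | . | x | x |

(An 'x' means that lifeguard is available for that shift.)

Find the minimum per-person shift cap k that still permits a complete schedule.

3

With 4 lifeguards and 10 worker-slots to fill, someone must work at least ⌈10/4⌉ = 3 shifts, so k ≥ 3.
k = 3 works: Sep 13→Leclerc, Sep 14→Leclerc+Yilmaz, Sep 15→Yilmaz, Sep 16→Pham+Leclerc, Sep 17→Pham, Sep 18→Pham, Sep 19→Yilmaz, Sep 20→Priya.
Loads: Pham 3, Leclerc 3, Yilmaz 3, Priya 1 — all ≤ 3.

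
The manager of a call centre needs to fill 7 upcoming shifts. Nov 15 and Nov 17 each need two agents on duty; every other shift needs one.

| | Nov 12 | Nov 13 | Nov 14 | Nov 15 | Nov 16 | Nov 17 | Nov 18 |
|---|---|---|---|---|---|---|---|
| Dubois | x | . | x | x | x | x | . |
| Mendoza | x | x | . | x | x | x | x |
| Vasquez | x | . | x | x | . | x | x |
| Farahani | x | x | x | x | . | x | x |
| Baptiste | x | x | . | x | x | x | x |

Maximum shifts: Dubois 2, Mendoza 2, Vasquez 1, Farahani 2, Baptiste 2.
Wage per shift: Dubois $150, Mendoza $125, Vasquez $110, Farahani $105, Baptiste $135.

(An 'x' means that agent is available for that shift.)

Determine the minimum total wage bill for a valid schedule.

$1140

Picking the cheapest available agent for each shift independently would cost $975, but that ignores the shift limits.
An optimal schedule: Nov 12→Vasquez, Nov 13→Mendoza, Nov 14→Dubois, Nov 15→Farahani+Baptiste, Nov 16→Dubois, Nov 17→Farahani+Baptiste, Nov 18→Mendoza.
Total: 110 + 125 + 150 + 105 + 135 + 150 + 105 + 135 + 125 = $1140.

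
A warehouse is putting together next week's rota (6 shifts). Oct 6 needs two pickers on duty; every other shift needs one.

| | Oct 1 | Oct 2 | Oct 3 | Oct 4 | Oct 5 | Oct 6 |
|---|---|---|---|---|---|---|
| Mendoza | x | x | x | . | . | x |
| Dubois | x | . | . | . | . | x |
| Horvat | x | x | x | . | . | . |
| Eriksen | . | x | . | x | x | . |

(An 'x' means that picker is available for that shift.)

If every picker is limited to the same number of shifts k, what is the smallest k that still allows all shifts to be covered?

2

With 4 pickers and 7 worker-slots to fill, someone must work at least ⌈7/4⌉ = 2 shifts, so k ≥ 2.
k = 2 works: Oct 1→Dubois, Oct 2→Horvat, Oct 3→Mendoza, Oct 4→Eriksen, Oct 5→Eriksen, Oct 6→Mendoza+Dubois.
Loads: Mendoza 2, Dubois 2, Horvat 1, Eriksen 2 — all ≤ 2.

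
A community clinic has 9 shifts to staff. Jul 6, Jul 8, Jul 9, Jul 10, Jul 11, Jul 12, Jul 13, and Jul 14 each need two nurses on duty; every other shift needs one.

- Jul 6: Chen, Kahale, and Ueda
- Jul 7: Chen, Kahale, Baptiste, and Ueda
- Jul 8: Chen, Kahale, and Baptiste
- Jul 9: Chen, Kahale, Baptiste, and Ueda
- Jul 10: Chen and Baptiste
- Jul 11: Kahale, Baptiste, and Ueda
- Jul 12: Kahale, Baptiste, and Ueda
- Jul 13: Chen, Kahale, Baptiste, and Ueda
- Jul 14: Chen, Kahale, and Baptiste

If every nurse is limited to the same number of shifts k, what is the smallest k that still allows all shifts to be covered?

With 4 nurses and 17 worker-slots to fill, someone must work at least ⌈17/4⌉ = 5 shifts, so k ≥ 5.
k = 5 works: Jul 6→Chen+Kahale, Jul 7→Chen, Jul 8→Chen+Kahale, Jul 9→Baptiste+Ueda, Jul 10→Chen+Baptiste, Jul 11→Kahale+Baptiste, Jul 12→Kahale+Baptiste, Jul 13→Baptiste+Ueda, Jul 14→Chen+Kahale.
Loads: Chen 5, Kahale 5, Baptiste 5, Ueda 2 — all ≤ 5.

5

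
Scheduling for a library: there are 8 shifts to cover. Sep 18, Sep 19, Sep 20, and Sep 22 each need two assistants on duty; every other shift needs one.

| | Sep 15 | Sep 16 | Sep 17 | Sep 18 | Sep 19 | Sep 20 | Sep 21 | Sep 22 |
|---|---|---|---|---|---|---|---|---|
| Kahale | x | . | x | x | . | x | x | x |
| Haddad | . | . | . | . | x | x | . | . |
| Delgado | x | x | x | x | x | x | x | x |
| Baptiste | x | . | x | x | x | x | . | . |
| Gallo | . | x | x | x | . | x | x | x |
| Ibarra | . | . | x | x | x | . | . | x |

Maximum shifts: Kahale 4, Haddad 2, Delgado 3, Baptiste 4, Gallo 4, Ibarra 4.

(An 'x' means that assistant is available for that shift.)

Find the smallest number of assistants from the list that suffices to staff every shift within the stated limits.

12 slots to fill and no one can take more than 4, so at least ⌈12/4⌉ = 3 assistants are needed.
Baptiste, Gallo, and Ibarra alone can cover everything: Sep 15→Baptiste, Sep 16→Gallo, Sep 17→Ibarra, Sep 18→Baptiste+Ibarra, Sep 19→Baptiste+Ibarra, Sep 20→Baptiste+Gallo, Sep 21→Gallo, Sep 22→Gallo+Ibarra.

3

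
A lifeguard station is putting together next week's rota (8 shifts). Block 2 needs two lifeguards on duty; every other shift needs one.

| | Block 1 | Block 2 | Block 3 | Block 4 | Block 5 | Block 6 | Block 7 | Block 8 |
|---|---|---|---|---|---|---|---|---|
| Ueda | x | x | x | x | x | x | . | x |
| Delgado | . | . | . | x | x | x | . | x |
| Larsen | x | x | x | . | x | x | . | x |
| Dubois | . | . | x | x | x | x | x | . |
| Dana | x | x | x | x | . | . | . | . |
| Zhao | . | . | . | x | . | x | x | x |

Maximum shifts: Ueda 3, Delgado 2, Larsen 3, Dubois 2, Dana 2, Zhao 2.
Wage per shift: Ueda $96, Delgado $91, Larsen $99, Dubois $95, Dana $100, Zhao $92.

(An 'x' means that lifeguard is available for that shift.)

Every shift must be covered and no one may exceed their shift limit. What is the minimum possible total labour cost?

Picking the cheapest available lifeguard for each shift independently would cost $842, but that ignores the shift limits.
An optimal schedule: Block 1→Ueda, Block 2→Ueda+Larsen, Block 3→Dubois, Block 4→Zhao, Block 5→Delgado, Block 6→Dubois, Block 7→Zhao, Block 8→Delgado.
Total: 96 + 96 + 99 + 95 + 92 + 91 + 95 + 92 + 91 = $847.

$847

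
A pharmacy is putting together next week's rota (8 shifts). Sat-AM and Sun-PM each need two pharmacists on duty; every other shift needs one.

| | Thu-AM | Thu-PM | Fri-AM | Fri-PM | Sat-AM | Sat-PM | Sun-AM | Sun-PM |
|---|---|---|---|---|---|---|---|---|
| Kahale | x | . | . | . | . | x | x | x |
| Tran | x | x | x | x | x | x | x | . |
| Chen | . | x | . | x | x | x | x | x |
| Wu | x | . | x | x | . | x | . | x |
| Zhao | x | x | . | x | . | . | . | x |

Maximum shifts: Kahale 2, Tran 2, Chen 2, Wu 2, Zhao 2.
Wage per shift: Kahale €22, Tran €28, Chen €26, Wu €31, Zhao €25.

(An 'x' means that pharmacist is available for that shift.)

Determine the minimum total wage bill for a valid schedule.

Sat-AM can only be covered by Tran and Chen, so that assignment is forced.
Picking the cheapest available pharmacist for each shift independently would cost €245, but that ignores the shift limits.
An optimal schedule: Thu-AM→Kahale, Thu-PM→Chen, Fri-AM→Tran, Fri-PM→Zhao, Sat-AM→Tran+Chen, Sat-PM→Wu, Sun-AM→Kahale, Sun-PM→Wu+Zhao.
Total: 22 + 26 + 28 + 25 + 28 + 26 + 31 + 22 + 31 + 25 = €264.

€264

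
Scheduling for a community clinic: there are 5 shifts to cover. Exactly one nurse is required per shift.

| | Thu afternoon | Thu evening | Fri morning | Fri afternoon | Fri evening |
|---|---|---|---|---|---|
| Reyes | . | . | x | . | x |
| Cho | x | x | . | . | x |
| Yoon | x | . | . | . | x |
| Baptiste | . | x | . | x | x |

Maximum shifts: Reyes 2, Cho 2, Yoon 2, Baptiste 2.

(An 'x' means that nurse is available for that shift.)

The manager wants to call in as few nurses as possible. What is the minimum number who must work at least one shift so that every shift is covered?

3

5 slots to fill and no one can take more than 2, so at least ⌈5/2⌉ = 3 nurses are needed.
Reyes, Cho, and Baptiste alone can cover everything: Thu afternoon→Cho, Thu evening→Cho, Fri morning→Reyes, Fri afternoon→Baptiste, Fri evening→Reyes.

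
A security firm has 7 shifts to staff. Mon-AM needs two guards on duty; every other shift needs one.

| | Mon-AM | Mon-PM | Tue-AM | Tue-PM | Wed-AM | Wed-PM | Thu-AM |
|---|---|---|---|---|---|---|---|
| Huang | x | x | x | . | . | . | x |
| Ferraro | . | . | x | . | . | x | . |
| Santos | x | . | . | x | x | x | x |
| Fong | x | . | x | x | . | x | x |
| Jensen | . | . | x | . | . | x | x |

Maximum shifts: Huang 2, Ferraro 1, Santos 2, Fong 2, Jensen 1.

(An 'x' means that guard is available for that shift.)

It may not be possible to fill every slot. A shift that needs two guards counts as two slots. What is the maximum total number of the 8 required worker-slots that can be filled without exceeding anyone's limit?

Total capacity across all guards is 2+1+2+2+1 = 8, and 8 slots are needed, so at most 8 can be filled.
An assignment achieving 8: Mon-AM→Huang+Fong, Mon-PM→Huang, Tue-AM→Ferraro, Tue-PM→Santos, Wed-AM→Santos, Wed-PM→Fong, Thu-AM→Jensen.
Loads: Huang 2/2, Ferraro 1/1, Santos 2/2, Fong 2/2, Jensen 1/1.

8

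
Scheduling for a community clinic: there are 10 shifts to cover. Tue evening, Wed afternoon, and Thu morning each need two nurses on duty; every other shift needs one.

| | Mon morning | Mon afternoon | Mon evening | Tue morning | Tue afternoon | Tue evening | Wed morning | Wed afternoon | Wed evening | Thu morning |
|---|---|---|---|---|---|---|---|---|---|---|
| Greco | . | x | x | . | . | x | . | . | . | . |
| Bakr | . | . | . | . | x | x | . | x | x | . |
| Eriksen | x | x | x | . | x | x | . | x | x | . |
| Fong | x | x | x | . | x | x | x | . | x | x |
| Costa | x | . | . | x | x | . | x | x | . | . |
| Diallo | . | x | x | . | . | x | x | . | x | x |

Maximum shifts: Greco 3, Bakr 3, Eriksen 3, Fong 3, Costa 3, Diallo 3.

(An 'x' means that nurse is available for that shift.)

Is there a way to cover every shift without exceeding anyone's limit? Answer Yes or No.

Tue morning can only be covered by Costa, so that assignment is forced.
Thu morning can only be covered by Fong and Diallo, so that assignment is forced.
One valid schedule: Mon morning→Eriksen, Mon afternoon→Greco, Mon evening→Greco, Tue morning→Costa, Tue afternoon→Bakr, Tue evening→Greco+Eriksen, Wed morning→Fong, Wed afternoon→Bakr+Eriksen, Wed evening→Bakr, Thu morning→Fong+Diallo.
Loads: Greco 3/3, Bakr 3/3, Eriksen 3/3, Fong 2/3, Costa 1/3, Diallo 1/3 — all within limits.

Yes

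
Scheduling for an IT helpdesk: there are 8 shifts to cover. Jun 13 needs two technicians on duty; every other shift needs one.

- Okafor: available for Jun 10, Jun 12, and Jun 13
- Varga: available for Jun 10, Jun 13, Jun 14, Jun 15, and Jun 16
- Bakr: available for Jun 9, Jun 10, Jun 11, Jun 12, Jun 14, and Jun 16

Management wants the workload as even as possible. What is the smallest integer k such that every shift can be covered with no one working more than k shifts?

With 3 technicians and 9 worker-slots to fill, someone must work at least ⌈9/3⌉ = 3 shifts, so k ≥ 3.
k = 3 works: Jun 9→Bakr, Jun 10→Okafor, Jun 11→Bakr, Jun 12→Okafor, Jun 13→Okafor+Varga, Jun 14→Varga, Jun 15→Varga, Jun 16→Bakr.
Loads: Okafor 3, Varga 3, Bakr 3 — all ≤ 3.

3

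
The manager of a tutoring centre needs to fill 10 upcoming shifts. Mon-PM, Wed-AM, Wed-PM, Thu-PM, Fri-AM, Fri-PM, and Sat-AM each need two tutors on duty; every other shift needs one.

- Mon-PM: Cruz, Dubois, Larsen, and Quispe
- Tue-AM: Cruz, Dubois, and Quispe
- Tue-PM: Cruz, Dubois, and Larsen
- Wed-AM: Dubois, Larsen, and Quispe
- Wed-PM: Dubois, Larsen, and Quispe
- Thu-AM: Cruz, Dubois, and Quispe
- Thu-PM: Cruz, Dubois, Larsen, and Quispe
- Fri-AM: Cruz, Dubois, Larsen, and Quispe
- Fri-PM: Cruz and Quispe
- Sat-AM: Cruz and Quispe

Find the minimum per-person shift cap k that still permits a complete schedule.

5

With 4 tutors and 17 worker-slots to fill, someone must work at least ⌈17/4⌉ = 5 shifts, so k ≥ 5.
k = 5 works: Mon-PM→Dubois+Larsen, Tue-AM→Cruz, Tue-PM→Cruz, Wed-AM→Dubois+Larsen, Wed-PM→Dubois+Larsen, Thu-AM→Cruz, Thu-PM→Dubois+Larsen, Fri-AM→Dubois+Larsen, Fri-PM→Cruz+Quispe, Sat-AM→Cruz+Quispe.
Loads: Cruz 5, Dubois 5, Larsen 5, Quispe 2 — all ≤ 5.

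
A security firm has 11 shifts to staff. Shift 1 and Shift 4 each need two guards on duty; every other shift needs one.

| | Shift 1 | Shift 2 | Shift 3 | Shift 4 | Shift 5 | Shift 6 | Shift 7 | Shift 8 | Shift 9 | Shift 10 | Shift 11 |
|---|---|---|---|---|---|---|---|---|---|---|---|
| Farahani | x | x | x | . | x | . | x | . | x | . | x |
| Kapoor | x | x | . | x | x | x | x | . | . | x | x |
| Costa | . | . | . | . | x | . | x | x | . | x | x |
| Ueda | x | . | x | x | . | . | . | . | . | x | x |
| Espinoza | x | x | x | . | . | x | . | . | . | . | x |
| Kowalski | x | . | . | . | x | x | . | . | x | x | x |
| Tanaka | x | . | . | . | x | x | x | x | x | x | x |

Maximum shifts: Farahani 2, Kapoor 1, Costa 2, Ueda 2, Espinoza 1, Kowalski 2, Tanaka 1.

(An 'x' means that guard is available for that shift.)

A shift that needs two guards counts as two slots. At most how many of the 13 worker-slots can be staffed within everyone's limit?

11

Total capacity across all guards is 2+1+2+2+1+2+1 = 11, and 13 slots are needed, so at most 11 can be filled.
An assignment achieving 11: Shift 1→Tanaka, Shift 2→Farahani, Shift 3→Farahani, Shift 4→Kapoor+Ueda, Shift 5→Kowalski, Shift 6→Espinoza, Shift 7→Costa, Shift 8→Costa, Shift 9→Kowalski, Shift 10→Ueda.
Loads: Farahani 2/2, Kapoor 1/1, Costa 2/2, Ueda 2/2, Espinoza 1/1, Kowalski 2/2, Tanaka 1/1.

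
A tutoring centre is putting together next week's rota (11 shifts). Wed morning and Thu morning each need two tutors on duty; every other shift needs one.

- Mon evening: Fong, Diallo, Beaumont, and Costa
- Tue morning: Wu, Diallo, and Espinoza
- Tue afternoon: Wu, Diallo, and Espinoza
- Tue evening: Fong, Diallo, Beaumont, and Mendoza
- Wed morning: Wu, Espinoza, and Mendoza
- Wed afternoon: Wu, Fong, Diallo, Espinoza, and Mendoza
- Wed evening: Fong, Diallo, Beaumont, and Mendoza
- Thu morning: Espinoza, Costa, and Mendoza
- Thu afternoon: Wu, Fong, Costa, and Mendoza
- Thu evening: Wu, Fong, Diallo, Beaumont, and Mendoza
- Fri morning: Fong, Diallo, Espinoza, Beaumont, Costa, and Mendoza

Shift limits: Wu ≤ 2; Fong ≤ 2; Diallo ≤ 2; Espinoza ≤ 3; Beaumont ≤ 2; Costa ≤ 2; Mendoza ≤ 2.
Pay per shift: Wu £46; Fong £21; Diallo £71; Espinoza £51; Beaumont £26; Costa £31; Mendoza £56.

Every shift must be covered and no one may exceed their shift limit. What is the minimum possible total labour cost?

£513

Picking the cheapest available tutor for each shift independently would cost £418, but that ignores the shift limits.
An optimal schedule: Mon evening→Fong, Tue morning→Wu, Tue afternoon→Wu, Tue evening→Fong, Wed morning→Espinoza+Mendoza, Wed afternoon→Espinoza, Wed evening→Beaumont, Thu morning→Costa+Espinoza, Thu afternoon→Costa, Thu evening→Beaumont, Fri morning→Mendoza.
Total: 21 + 46 + 46 + 21 + 51 + 56 + 51 + 26 + 31 + 51 + 31 + 26 + 56 = £513.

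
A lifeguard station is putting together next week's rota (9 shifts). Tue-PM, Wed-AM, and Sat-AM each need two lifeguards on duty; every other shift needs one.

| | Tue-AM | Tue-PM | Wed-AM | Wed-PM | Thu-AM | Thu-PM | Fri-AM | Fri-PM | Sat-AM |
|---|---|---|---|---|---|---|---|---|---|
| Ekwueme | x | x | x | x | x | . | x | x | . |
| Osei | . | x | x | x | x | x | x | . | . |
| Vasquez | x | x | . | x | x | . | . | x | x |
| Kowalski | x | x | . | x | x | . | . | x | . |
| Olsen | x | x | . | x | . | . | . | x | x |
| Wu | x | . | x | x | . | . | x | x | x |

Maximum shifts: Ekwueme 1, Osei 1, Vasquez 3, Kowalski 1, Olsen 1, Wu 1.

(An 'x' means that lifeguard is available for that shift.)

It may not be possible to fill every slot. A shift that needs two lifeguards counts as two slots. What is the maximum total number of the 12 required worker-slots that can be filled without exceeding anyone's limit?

Total capacity across all lifeguards is 1+1+3+1+1+1 = 8, and 12 slots are needed, so at most 8 can be filled.
An assignment achieving 8: Tue-AM→Vasquez, Tue-PM→Kowalski, Wed-AM→Ekwueme+Wu, Thu-AM→Vasquez, Thu-PM→Osei, Sat-AM→Vasquez+Olsen.
Loads: Ekwueme 1/1, Osei 1/1, Vasquez 3/3, Kowalski 1/1, Olsen 1/1, Wu 1/1.

8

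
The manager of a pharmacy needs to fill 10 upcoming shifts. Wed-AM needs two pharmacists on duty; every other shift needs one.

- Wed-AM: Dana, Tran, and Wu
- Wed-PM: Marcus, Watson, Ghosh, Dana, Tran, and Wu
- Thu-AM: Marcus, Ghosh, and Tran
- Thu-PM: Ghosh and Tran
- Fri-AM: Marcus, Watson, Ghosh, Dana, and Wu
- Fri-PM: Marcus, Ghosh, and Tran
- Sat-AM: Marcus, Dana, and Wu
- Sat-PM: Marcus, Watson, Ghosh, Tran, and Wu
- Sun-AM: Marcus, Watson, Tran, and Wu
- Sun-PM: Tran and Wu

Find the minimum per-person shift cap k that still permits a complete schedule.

With 6 pharmacists and 11 worker-slots to fill, someone must work at least ⌈11/6⌉ = 2 shifts, so k ≥ 2.
k = 2 works: Wed-AM→Dana+Tran, Wed-PM→Wu, Thu-AM→Marcus, Thu-PM→Ghosh, Fri-AM→Watson, Fri-PM→Marcus, Sat-AM→Dana, Sat-PM→Ghosh, Sun-AM→Watson, Sun-PM→Tran.
Loads: Marcus 2, Watson 2, Ghosh 2, Dana 2, Tran 2, Wu 1 — all ≤ 2.

2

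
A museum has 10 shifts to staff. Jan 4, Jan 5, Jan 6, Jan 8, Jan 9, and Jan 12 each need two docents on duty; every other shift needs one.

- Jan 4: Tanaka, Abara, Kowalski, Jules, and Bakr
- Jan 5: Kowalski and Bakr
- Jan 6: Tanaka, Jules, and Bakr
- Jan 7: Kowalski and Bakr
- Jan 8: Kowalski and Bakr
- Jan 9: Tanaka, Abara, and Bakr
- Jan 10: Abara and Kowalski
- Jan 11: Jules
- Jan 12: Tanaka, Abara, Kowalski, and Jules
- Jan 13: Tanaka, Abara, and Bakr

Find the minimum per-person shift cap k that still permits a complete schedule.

4

With 5 docents and 16 worker-slots to fill, someone must work at least ⌈16/5⌉ = 4 shifts, so k ≥ 4.
k = 4 works: Jan 4→Abara+Kowalski, Jan 5→Kowalski+Bakr, Jan 6→Tanaka+Jules, Jan 7→Kowalski, Jan 8→Kowalski+Bakr, Jan 9→Tanaka+Abara, Jan 10→Abara, Jan 11→Jules, Jan 12→Tanaka+Abara, Jan 13→Tanaka.
Loads: Tanaka 4, Abara 4, Kowalski 4, Jules 2, Bakr 2 — all ≤ 4.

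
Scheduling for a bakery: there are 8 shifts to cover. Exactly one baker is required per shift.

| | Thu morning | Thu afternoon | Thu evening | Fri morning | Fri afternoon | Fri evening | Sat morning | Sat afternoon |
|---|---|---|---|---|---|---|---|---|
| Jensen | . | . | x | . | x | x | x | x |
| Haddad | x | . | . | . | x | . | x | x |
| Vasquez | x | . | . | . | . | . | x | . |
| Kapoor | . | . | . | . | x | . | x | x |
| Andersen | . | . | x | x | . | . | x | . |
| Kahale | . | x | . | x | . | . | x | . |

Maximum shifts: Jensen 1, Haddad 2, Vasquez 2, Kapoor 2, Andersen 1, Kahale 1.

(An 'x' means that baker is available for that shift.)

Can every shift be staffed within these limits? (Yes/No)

Total capacity is 9 and 8 slots are needed, so capacity alone doesn't rule it out.
Shifts {Thu afternoon, Thu evening, Fri morning, Fri evening} need 4 worker-slots in total, but the bakers available for any of those shifts (Jensen, Andersen, and Kahale) can supply at most 3 among them. So no valid schedule exists.

No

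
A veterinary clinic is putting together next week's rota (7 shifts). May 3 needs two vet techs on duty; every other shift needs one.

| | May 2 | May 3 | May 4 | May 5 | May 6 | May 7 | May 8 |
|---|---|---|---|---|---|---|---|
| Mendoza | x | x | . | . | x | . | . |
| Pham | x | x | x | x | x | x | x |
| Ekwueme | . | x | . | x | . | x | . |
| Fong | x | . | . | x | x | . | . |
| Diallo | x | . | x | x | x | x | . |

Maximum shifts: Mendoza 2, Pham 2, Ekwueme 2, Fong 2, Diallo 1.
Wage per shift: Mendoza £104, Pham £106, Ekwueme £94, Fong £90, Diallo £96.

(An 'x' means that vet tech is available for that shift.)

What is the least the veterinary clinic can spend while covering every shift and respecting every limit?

£778

May 8 can only be covered by Pham, so that assignment is forced.
Picking the cheapest available vet tech for each shift independently would cost £764, but that ignores the shift limits.
An optimal schedule: May 2→Fong, May 3→Ekwueme+Mendoza, May 4→Diallo, May 5→Fong, May 6→Mendoza, May 7→Ekwueme, May 8→Pham.
Total: 90 + 94 + 104 + 96 + 90 + 104 + 94 + 106 = £778.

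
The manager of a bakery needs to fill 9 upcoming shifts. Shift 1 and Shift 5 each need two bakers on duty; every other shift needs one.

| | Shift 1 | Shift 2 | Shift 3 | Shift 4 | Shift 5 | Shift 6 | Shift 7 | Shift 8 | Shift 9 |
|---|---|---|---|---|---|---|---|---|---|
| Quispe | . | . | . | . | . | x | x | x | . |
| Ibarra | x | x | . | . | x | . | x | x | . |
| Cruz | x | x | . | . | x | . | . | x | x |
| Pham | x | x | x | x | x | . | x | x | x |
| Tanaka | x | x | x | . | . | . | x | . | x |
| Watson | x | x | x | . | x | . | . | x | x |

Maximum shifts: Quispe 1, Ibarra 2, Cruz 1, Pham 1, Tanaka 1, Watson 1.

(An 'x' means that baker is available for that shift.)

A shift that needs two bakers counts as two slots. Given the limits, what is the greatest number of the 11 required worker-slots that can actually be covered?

7

Total capacity across all bakers is 1+2+1+1+1+1 = 7, and 11 slots are needed, so at most 7 can be filled.
An assignment achieving 7: Shift 3→Tanaka, Shift 4→Pham, Shift 5→Ibarra+Cruz, Shift 6→Quispe, Shift 7→Ibarra, Shift 9→Watson.
Loads: Quispe 1/1, Ibarra 2/2, Cruz 1/1, Pham 1/1, Tanaka 1/1, Watson 1/1.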